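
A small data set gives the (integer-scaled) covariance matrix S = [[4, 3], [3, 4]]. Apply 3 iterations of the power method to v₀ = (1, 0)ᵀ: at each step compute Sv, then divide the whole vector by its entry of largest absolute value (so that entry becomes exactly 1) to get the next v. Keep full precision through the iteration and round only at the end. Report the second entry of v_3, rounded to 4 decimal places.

0.9942

Sv0 = (4.00000, 3.00000); divide by 4.00000 → v1 = (1.00000, 0.75000)
Sv1 = (6.25000, 6.00000); divide by 6.25000 → v2 = (1.00000, 0.96000)
Sv2 = (6.88000, 6.84000); divide by 6.88000 → v3 = (1.00000, 0.99419)
Requested entry of v3: 171/172 = 0.9942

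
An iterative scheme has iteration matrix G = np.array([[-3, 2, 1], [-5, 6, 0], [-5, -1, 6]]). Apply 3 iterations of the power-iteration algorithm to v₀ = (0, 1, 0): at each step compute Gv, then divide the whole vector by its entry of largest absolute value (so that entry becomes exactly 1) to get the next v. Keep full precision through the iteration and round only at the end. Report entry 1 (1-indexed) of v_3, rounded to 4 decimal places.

Gv0 = (2.00000, 6.00000, -1.00000); divide by 6.00000 → v1 = (0.33333, 1.00000, -0.16667)
Gv1 = (0.83333, 4.33333, -3.66667); divide by 4.33333 → v2 = (0.19231, 1.00000, -0.84615)
Gv2 = (0.57692, 5.03846, -7.03846); divide by -7.03846 → v3 = (-0.08197, -0.71585, 1.00000)
Requested entry of v3: 15/-183 = -0.0820

-0.0820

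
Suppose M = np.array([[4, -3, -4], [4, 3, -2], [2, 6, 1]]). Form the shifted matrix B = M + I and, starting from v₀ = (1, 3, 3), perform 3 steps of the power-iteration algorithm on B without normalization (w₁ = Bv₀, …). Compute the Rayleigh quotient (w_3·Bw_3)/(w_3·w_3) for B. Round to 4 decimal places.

μ ≈ 5.0993

B = M + I has rows (5, -3, -4); (4, 4, -2); (2, 6, 2)
w1 = Bv₀ = (5·1 + (-3)·3 + (-4)·3; 4·1 + 4·3 + (-2)·3; 2·1 + 6·3 + 2·3) = (-16, 10, 26)
w2 = Bw1 = (5·(-16) + (-3)·10 + (-4)·26; 4·(-16) + 4·10 + (-2)·26; 2·(-16) + 6·10 + 2·26) = (-214, -76, 80)
w3 = Bw2 = (-1162, -1320, -724)
Bw3 = (1046, -8480, -11692)
w3·Bw3 = 18443156; w3·w3 = 3616820; μ ≈ 18443156/3616820 = 5.0993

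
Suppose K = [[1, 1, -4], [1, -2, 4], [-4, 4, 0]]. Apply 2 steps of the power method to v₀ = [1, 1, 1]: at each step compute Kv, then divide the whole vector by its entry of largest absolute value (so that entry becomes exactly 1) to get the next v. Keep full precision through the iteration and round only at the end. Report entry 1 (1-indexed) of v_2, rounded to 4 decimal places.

0.0500

Kv0 = (-2.00000, 3.00000, 0.00000); divide by 3.00000 → v1 = (-0.66667, 1.00000, 0.00000)
Kv1 = (0.33333, -2.66667, 6.66667); divide by 6.66667 → v2 = (0.05000, -0.40000, 1.00000)
Requested entry of v2: 1/20 = 0.0500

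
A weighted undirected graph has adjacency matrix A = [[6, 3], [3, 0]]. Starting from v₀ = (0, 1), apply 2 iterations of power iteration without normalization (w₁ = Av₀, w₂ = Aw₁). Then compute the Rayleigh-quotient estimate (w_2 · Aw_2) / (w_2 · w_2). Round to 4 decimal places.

λ ≈ 7.2000

w1 = Av₀ = (3, 0)
w2 = Aw1 = (18, 9)
Aw2 = (135, 54)
w2·Aw2 = 18·135 + 9·54 = 2916; w2·w2 = 18·18 + 9·9 = 405
λ ≈ 2916/405 = 7.2000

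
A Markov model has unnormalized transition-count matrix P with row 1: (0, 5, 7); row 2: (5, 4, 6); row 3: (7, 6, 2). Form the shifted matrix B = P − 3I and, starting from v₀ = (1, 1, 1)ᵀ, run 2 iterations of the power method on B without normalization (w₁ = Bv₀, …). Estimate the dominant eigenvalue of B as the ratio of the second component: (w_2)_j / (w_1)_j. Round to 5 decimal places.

μ ≈ 10.75000

B = P − 3I has rows (-3, 5, 7); (5, 1, 6); (7, 6, -1)
w1 = Bv₀ = (9, 12, 12)
w2 = Bw1 = (117, 129, 123)
Ratio: 129/12 = 10.75000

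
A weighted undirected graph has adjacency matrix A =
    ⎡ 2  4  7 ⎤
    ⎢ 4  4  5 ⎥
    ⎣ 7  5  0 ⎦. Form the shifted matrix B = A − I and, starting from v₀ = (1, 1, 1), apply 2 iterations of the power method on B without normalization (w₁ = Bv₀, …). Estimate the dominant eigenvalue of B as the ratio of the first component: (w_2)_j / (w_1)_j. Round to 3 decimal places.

B = A − I has rows (1, 4, 7); (4, 3, 5); (7, 5, -1)
w1 = Bv₀ = (12, 12, 11)
w2 = Bw1 = (137, 139, 133)
Ratio: 137/12 = 11.417

11.417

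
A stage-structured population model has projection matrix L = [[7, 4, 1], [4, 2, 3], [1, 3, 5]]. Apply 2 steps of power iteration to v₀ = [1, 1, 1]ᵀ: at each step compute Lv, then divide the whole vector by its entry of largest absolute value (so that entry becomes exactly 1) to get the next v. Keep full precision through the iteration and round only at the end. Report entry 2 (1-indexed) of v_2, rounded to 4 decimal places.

Lv0 = (12.00000, 9.00000, 9.00000); divide by 12.00000 → v1 = (1.00000, 0.75000, 0.75000)
Lv1 = (10.75000, 7.75000, 7.00000); divide by 10.75000 → v2 = (1.00000, 0.72093, 0.65116)
Requested entry of v2: 93/129 = 0.7209

0.7209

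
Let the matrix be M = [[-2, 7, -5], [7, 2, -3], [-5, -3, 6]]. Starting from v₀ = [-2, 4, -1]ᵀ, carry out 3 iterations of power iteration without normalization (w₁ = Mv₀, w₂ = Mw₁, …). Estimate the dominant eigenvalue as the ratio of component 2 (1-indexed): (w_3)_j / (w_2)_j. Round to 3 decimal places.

w1 = Mv₀ = (37, -3, -8)
w2 = Mw1 = (-55, 277, -224)
w3 = Mw2 = (3169, 841, -1900)
Ratio at component: 841 / 277 = 3.036

3.036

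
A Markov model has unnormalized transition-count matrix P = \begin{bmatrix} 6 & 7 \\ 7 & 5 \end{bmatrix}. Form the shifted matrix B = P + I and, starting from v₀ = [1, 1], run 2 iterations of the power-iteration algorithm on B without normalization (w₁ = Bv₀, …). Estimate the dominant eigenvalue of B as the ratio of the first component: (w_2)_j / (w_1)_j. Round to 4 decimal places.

B = P + I has rows (7, 7); (7, 6)
w1 = Bv₀ = (7·1 + 7·1; 7·1 + 6·1) = (14, 13)
w2 = Bw1 = (7·14 + 7·13; 7·14 + 6·13) = (189, 176)
Ratio: 189/14 = 13.5000

μ ≈ 13.5000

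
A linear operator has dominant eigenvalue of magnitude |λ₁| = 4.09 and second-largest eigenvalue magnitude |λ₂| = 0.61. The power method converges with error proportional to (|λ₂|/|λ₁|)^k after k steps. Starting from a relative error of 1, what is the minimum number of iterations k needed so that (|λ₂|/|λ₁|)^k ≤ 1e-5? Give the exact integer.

|λ₂/λ₁| = 0.61/4.09 = 0.14914
Need k ≥ ln(1e-5) / ln(0.14914) = -11.5129 / -1.9028 ≈ 6.050
Smallest integer k satisfying the bound: 7

7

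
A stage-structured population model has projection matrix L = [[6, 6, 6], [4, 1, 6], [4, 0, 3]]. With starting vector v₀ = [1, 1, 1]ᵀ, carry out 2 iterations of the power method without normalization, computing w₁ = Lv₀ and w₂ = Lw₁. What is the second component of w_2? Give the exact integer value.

125

w1 = Lv₀ = (18, 11, 7)
w2 = Lw1 = (216, 125, 93)
The requested component of w2 is 125.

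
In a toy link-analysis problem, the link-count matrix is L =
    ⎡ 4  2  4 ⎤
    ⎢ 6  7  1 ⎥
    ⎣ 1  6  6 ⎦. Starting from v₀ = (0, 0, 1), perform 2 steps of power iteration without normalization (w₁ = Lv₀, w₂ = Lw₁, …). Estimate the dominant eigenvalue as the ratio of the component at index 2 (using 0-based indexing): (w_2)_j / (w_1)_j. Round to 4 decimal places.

w1 = Lv₀ = (4·0 + 2·0 + 4·1; 6·0 + 7·0 + 1·1; 1·0 + 6·0 + 6·1) = (4, 1, 6)
w2 = Lw1 = (4·4 + 2·1 + 4·6; 6·4 + 7·1 + 1·6; 1·4 + 6·1 + 6·6) = (42, 37, 46)
Ratio at component: 46 / 6 = 7.6667

7.6667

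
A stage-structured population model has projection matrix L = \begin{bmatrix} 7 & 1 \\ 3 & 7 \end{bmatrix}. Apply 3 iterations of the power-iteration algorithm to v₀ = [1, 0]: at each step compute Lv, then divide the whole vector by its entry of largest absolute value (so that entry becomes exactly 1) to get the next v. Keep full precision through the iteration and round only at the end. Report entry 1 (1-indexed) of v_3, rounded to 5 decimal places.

Lv0 = (7.000000, 3.000000); divide by 7.000000 → v1 = (1.000000, 0.428571)
Lv1 = (7.428571, 6.000000); divide by 7.428571 → v2 = (1.000000, 0.807692)
Lv2 = (7.807692, 8.653846); divide by 8.653846 → v3 = (0.902222, 1.000000)
Requested entry of v3: 406/450 = 0.90222

0.90222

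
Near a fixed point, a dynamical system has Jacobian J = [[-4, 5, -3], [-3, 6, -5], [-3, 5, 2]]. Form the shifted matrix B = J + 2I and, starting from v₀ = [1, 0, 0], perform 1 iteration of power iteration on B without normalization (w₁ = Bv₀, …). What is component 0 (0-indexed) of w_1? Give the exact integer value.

-2

B = J + 2I has rows (-2, 5, -3); (-3, 8, -5); (-3, 5, 4)
w1 = Bv₀ = (-2, -3, -3)
Requested component of w1: -2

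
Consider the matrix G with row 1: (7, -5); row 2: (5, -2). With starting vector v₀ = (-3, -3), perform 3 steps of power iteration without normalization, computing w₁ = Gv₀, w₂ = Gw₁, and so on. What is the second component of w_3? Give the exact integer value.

39

w1 = Gv₀ = (7·(-3) + (-5)·(-3); 5·(-3) + (-2)·(-3)) = (-6, -9)
w2 = Gw1 = (7·(-6) + (-5)·(-9); 5·(-6) + (-2)·(-9)) = (3, -12)
w3 = Gw2 = (81, 39)
The requested component of w3 is 39.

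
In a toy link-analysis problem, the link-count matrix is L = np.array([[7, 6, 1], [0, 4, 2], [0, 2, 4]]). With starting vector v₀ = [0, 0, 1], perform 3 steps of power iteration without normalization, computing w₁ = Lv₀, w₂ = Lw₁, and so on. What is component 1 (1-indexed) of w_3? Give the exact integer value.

277

w1 = Lv₀ = (7·0 + 6·0 + 1·1; 0·0 + 4·0 + 2·1; 0·0 + 2·0 + 4·1) = (1, 2, 4)
w2 = Lw1 = (7·1 + 6·2 + 1·4; 0·1 + 4·2 + 2·4; 0·1 + 2·2 + 4·4) = (23, 16, 20)
w3 = Lw2 = (277, 104, 112)
The requested component of w3 is 277.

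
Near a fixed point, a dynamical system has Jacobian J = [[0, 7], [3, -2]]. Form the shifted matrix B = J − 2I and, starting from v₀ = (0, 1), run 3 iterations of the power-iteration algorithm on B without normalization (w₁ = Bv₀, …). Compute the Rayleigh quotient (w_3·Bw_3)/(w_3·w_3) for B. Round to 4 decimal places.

μ ≈ -7.6556

B = J − 2I has rows (-2, 7); (3, -4)
w1 = Bv₀ = ((-2)·0 + 7·1; 3·0 + (-4)·1) = (7, -4)
w2 = Bw1 = ((-2)·7 + 7·(-4); 3·7 + (-4)·(-4)) = (-42, 37)
w3 = Bw2 = (343, -274)
Bw3 = (-2604, 2125)
w3·Bw3 = -1475422; w3·w3 = 192725; μ ≈ -1475422/192725 = -7.6556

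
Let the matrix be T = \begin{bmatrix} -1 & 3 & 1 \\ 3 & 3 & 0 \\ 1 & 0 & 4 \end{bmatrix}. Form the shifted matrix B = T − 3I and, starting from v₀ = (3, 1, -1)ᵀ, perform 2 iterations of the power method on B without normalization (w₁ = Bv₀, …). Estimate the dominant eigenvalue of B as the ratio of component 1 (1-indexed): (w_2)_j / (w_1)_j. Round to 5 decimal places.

μ ≈ -6.90000

B = T − 3I has rows (-4, 3, 1); (3, 0, 0); (1, 0, 1)
w1 = Bv₀ = ((-4)·3 + 3·1 + 1·(-1); 3·3 + 0·1 + 0·(-1); 1·3 + 0·1 + 1·(-1)) = (-10, 9, 2)
w2 = Bw1 = ((-4)·(-10) + 3·9 + 1·2; 3·(-10) + 0·9 + 0·2; 1·(-10) + 0·9 + 1·2) = (69, -30, -8)
Ratio: 69/-10 = -6.90000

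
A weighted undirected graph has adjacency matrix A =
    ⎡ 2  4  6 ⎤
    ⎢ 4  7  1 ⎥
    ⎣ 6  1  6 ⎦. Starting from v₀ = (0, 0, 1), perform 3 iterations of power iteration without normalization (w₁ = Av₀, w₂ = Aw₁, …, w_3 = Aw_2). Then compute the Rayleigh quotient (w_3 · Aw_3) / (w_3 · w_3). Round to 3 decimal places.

12.297

w1 = Av₀ = (2·0 + 4·0 + 6·1; 4·0 + 7·0 + 1·1; 6·0 + 1·0 + 6·1) = (6, 1, 6)
w2 = Aw1 = (2·6 + 4·1 + 6·6; 4·6 + 7·1 + 1·6; 6·6 + 1·1 + 6·6) = (52, 37, 73)
w3 = Aw2 = (690, 540, 787)
Aw3 = (8262, 7327, 9402)
w3·Aw3 = 690·8262 + 540·7327 + 787·9402 = 17056734; w3·w3 = 690·690 + 540·540 + 787·787 = 1387069
λ ≈ 17056734/1387069 = 12.297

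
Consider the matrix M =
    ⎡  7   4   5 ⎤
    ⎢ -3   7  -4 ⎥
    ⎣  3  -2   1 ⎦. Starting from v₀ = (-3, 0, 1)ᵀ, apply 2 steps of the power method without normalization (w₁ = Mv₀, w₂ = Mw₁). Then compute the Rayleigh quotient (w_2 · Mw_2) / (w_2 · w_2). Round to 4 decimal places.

w1 = Mv₀ = (7·(-3) + 4·0 + 5·1; (-3)·(-3) + 7·0 + (-4)·1; 3·(-3) + (-2)·0 + 1·1) = (-16, 5, -8)
w2 = Mw1 = (7·(-16) + 4·5 + 5·(-8); (-3)·(-16) + 7·5 + (-4)·(-8); 3·(-16) + (-2)·5 + 1·(-8)) = (-132, 115, -66)
Mw2 = (-794, 1465, -692)
w2·Mw2 = (-132)·(-794) + 115·1465 + (-66)·(-692) = 318955; w2·w2 = (-132)·(-132) + 115·115 + (-66)·(-66) = 35005
λ ≈ 318955/35005 = 9.1117

λ ≈ 9.1117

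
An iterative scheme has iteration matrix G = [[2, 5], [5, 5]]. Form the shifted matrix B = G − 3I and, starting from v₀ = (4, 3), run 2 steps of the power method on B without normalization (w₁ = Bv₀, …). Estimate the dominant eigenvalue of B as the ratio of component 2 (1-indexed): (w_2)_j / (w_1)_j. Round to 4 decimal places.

B = G − 3I has rows (-1, 5); (5, 2)
w1 = Bv₀ = ((-1)·4 + 5·3; 5·4 + 2·3) = (11, 26)
w2 = Bw1 = ((-1)·11 + 5·26; 5·11 + 2·26) = (119, 107)
Ratio: 107/26 = 4.1154

4.1154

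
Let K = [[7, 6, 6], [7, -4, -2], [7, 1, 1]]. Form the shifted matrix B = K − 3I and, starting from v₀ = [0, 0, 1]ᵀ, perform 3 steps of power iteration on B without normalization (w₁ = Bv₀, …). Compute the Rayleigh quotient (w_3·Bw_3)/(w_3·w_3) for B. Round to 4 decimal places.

B = K − 3I has rows (4, 6, 6); (7, -7, -2); (7, 1, -2)
w1 = Bv₀ = (6, -2, -2)
w2 = Bw1 = (0, 60, 44)
w3 = Bw2 = (624, -508, -28)
Bw3 = (-720, 7980, 3916)
w3·Bw3 = -4612768; w3·w3 = 648224; μ ≈ -4612768/648224 = -7.1160

μ ≈ -7.1160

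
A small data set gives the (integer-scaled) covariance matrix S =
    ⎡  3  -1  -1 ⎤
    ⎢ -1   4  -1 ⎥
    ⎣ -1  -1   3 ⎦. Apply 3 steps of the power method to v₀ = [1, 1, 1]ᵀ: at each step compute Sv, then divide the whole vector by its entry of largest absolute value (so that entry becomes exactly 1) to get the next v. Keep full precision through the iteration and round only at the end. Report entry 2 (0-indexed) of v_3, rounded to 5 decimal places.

-0.25000

Sv0 = (1.000000, 2.000000, 1.000000); divide by 2.000000 → v1 = (0.500000, 1.000000, 0.500000)
Sv1 = (0.000000, 3.000000, 0.000000); divide by 3.000000 → v2 = (0.000000, 1.000000, 0.000000)
Sv2 = (-1.000000, 4.000000, -1.000000); divide by 4.000000 → v3 = (-0.250000, 1.000000, -0.250000)
Requested entry of v3: -6/24 = -0.25000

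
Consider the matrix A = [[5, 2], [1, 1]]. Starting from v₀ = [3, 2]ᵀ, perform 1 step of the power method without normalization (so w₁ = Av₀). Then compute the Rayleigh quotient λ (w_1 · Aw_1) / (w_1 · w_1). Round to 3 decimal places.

w1 = Av₀ = (19, 5)
Aw1 = (105, 24)
w1·Aw1 = 19·105 + 5·24 = 2115; w1·w1 = 19·19 + 5·5 = 386
λ ≈ 2115/386 = 5.479

5.479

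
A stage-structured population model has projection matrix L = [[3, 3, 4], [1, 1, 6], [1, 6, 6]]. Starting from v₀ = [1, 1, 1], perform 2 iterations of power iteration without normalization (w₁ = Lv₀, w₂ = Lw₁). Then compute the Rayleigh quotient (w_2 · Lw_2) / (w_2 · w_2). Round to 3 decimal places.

10.870

w1 = Lv₀ = (10, 8, 13)
w2 = Lw1 = (106, 96, 136)
Lw2 = (1150, 1018, 1498)
w2·Lw2 = 106·1150 + 96·1018 + 136·1498 = 423356; w2·w2 = 106·106 + 96·96 + 136·136 = 38948
λ ≈ 423356/38948 = 10.870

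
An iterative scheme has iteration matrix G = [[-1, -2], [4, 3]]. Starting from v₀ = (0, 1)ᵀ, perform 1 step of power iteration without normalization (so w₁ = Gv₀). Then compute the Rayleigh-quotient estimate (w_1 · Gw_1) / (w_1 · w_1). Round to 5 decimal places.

0.84615

w1 = Gv₀ = (-2, 3)
Gw1 = (-4, 1)
w1·Gw1 = (-2)·(-4) + 3·1 = 11; w1·w1 = (-2)·(-2) + 3·3 = 13
λ ≈ 11/13 = 0.84615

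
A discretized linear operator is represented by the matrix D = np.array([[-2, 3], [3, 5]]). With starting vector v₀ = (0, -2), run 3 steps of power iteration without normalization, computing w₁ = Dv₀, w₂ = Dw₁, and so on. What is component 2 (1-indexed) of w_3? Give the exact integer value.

-394

w1 = Dv₀ = (-6, -10)
w2 = Dw1 = (-18, -68)
w3 = Dw2 = (-168, -394)
The requested component of w3 is -394.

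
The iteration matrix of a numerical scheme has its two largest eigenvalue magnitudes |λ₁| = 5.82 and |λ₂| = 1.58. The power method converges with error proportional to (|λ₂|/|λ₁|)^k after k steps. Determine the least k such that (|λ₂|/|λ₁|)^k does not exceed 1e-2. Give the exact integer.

|λ₂/λ₁| = 1.58/5.82 = 0.27148
Need k ≥ ln(1e-2) / ln(0.27148) = -4.6052 / -1.3039 ≈ 3.532
Smallest integer k satisfying the bound: 4

4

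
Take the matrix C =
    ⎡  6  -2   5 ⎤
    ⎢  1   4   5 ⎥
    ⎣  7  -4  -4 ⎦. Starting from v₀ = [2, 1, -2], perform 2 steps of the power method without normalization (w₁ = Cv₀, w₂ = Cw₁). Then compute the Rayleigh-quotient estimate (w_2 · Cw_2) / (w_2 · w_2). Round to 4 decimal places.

λ ≈ -0.5637

w1 = Cv₀ = (0, -4, 18)
w2 = Cw1 = (98, 74, -56)
Cw2 = (160, 114, 614)
w2·Cw2 = 98·160 + 74·114 + (-56)·614 = -10268; w2·w2 = 98·98 + 74·74 + (-56)·(-56) = 18216
λ ≈ -10268/18216 = -0.5637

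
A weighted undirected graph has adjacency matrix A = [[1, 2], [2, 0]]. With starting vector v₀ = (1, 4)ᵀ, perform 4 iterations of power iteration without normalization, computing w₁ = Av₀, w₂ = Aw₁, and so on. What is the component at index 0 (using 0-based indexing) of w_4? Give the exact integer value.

101

w1 = Av₀ = (1·1 + 2·4; 2·1 + 0·4) = (9, 2)
w2 = Aw1 = (1·9 + 2·2; 2·9 + 0·2) = (13, 18)
w3 = Aw2 = (49, 26)
w4 = Aw3 = (101, 98)
The requested component of w4 is 101.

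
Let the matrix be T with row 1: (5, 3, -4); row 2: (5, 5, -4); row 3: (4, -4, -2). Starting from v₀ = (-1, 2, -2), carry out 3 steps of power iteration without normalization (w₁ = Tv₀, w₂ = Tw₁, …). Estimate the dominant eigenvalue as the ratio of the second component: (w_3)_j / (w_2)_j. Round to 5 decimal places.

w1 = Tv₀ = (5·(-1) + 3·2 + (-4)·(-2); 5·(-1) + 5·2 + (-4)·(-2); 4·(-1) + (-4)·2 + (-2)·(-2)) = (9, 13, -8)
w2 = Tw1 = (5·9 + 3·13 + (-4)·(-8); 5·9 + 5·13 + (-4)·(-8); 4·9 + (-4)·13 + (-2)·(-8)) = (116, 142, 0)
w3 = Tw2 = (1006, 1290, -104)
Ratio at component: 1290 / 142 = 9.08451

9.08451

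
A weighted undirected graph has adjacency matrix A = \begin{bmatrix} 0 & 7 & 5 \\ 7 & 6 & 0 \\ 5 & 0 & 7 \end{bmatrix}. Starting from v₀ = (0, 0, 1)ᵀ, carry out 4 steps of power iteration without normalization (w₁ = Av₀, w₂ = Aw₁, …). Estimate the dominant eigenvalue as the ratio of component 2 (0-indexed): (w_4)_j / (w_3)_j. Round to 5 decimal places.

λ ≈ 11.43723

w1 = Av₀ = (0·0 + 7·0 + 5·1; 7·0 + 6·0 + 0·1; 5·0 + 0·0 + 7·1) = (5, 0, 7)
w2 = Aw1 = (0·5 + 7·0 + 5·7; 7·5 + 6·0 + 0·7; 5·5 + 0·0 + 7·7) = (35, 35, 74)
w3 = Aw2 = (615, 455, 693)
w4 = Aw3 = (6650, 7035, 7926)
Ratio at component: 7926 / 693 = 11.43723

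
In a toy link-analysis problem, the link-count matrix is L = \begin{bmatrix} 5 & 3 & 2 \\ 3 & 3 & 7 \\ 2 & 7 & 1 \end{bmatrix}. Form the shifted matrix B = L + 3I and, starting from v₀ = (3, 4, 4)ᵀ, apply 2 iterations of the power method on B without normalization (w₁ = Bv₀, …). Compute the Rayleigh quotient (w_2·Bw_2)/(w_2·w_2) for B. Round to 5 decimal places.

B = L + 3I has rows (8, 3, 2); (3, 6, 7); (2, 7, 4)
w1 = Bv₀ = (8·3 + 3·4 + 2·4; 3·3 + 6·4 + 7·4; 2·3 + 7·4 + 4·4) = (44, 61, 50)
w2 = Bw1 = (8·44 + 3·61 + 2·50; 3·44 + 6·61 + 7·50; 2·44 + 7·61 + 4·50) = (635, 848, 715)
Bw2 = (9054, 11998, 10066)
w2·Bw2 = 23120784; w2·w2 = 1633554; μ ≈ 23120784/1633554 = 14.15367

14.15367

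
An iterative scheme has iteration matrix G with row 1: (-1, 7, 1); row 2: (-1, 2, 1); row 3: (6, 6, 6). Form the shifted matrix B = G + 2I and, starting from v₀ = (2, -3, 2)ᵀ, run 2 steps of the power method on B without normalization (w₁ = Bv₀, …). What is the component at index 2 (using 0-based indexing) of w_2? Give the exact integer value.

B = G + 2I has rows (1, 7, 1); (-1, 4, 1); (6, 6, 8)
w1 = Bv₀ = (1·2 + 7·(-3) + 1·2; (-1)·2 + 4·(-3) + 1·2; 6·2 + 6·(-3) + 8·2) = (-17, -12, 10)
w2 = Bw1 = (1·(-17) + 7·(-12) + 1·10; (-1)·(-17) + 4·(-12) + 1·10; 6·(-17) + 6·(-12) + 8·10) = (-91, -21, -94)
Requested component of w2: -94

-94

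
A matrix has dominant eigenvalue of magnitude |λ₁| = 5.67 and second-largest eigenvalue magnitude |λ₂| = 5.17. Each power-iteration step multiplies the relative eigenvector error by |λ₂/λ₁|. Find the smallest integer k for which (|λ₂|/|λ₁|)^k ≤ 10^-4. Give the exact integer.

|λ₂/λ₁| = 5.17/5.67 = 0.91182
Need k ≥ ln(10^-4) / ln(0.91182) = -9.2103 / -0.0923 ≈ 99.769
Smallest integer k satisfying the bound: 100

100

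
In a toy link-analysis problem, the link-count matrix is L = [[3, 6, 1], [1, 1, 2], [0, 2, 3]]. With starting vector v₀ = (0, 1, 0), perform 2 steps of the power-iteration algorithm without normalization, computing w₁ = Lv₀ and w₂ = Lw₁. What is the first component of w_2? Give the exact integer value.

26

w1 = Lv₀ = (3·0 + 6·1 + 1·0; 1·0 + 1·1 + 2·0; 0·0 + 2·1 + 3·0) = (6, 1, 2)
w2 = Lw1 = (3·6 + 6·1 + 1·2; 1·6 + 1·1 + 2·2; 0·6 + 2·1 + 3·2) = (26, 11, 8)
The requested component of w2 is 26.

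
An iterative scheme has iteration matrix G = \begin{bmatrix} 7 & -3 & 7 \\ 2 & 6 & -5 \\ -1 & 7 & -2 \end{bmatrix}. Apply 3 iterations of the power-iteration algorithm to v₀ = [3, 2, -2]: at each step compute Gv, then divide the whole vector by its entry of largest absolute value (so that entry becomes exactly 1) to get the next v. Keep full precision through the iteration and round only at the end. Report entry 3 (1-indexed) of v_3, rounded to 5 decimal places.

Gv0 = (1.000000, 28.000000, 15.000000); divide by 28.000000 → v1 = (0.035714, 1.000000, 0.535714)
Gv1 = (1.000000, 3.392857, 5.892857); divide by 5.892857 → v2 = (0.169697, 0.575758, 1.000000)
Gv2 = (6.460606, -1.206061, 1.860606); divide by 6.460606 → v3 = (1.000000, -0.186679, 0.287992)
Requested entry of v3: 307/1066 = 0.28799

0.28799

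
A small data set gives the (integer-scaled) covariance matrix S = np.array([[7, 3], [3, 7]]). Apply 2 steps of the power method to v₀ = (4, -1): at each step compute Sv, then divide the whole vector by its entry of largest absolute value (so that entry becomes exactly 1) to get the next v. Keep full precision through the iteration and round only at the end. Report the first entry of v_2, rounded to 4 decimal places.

1.0000

Sv0 = (25.00000, 5.00000); divide by 25.00000 → v1 = (1.00000, 0.20000)
Sv1 = (7.60000, 4.40000); divide by 7.60000 → v2 = (1.00000, 0.57895)
Requested entry of v2: 190/190 = 1.0000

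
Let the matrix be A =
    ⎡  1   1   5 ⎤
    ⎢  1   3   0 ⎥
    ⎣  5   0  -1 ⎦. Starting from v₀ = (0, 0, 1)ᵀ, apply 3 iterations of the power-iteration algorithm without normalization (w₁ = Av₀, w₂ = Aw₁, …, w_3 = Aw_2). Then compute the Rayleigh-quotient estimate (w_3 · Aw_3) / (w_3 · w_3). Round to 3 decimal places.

λ ≈ -0.671

w1 = Av₀ = (1·0 + 1·0 + 5·1; 1·0 + 3·0 + 0·1; 5·0 + 0·0 + (-1)·1) = (5, 0, -1)
w2 = Aw1 = (1·5 + 1·0 + 5·(-1); 1·5 + 3·0 + 0·(-1); 5·5 + 0·0 + (-1)·(-1)) = (0, 5, 26)
w3 = Aw2 = (135, 15, -26)
Aw3 = (20, 180, 701)
w3·Aw3 = 135·20 + 15·180 + (-26)·701 = -12826; w3·w3 = 135·135 + 15·15 + (-26)·(-26) = 19126
λ ≈ -12826/19126 = -0.671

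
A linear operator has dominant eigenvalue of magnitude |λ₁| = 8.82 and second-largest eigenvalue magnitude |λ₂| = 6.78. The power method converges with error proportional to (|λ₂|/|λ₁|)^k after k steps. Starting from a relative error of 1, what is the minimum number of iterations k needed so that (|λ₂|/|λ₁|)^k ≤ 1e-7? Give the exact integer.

62

|λ₂/λ₁| = 6.78/8.82 = 0.76871
Need k ≥ ln(1e-7) / ln(0.76871) = -16.1181 / -0.2630 ≈ 61.275
Smallest integer k satisfying the bound: 62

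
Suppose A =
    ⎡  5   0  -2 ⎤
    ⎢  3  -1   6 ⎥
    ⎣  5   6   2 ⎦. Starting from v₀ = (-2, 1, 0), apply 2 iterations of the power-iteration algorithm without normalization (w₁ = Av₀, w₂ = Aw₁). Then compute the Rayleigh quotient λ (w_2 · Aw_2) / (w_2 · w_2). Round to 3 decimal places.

w1 = Av₀ = (-10, -7, -4)
w2 = Aw1 = (-42, -47, -100)
Aw2 = (-10, -679, -692)
w2·Aw2 = (-42)·(-10) + (-47)·(-679) + (-100)·(-692) = 101533; w2·w2 = (-42)·(-42) + (-47)·(-47) + (-100)·(-100) = 13973
λ ≈ 101533/13973 = 7.266

λ ≈ 7.266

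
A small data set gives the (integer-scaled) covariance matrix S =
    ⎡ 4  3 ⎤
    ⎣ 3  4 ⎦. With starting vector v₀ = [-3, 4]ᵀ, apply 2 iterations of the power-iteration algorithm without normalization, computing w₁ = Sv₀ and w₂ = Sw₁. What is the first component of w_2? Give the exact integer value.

21

w1 = Sv₀ = (0, 7)
w2 = Sw1 = (21, 28)
The requested component of w2 is 21.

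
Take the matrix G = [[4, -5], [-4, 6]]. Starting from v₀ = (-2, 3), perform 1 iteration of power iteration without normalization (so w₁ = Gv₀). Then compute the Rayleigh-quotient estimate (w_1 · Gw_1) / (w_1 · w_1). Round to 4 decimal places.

w1 = Gv₀ = (-23, 26)
Gw1 = (-222, 248)
w1·Gw1 = (-23)·(-222) + 26·248 = 11554; w1·w1 = (-23)·(-23) + 26·26 = 1205
λ ≈ 11554/1205 = 9.5884

9.5884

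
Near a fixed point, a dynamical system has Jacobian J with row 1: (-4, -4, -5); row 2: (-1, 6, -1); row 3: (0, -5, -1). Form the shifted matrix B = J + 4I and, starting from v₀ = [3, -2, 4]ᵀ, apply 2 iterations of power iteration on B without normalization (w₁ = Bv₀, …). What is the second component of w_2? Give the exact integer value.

B = J + 4I has rows (0, -4, -5); (-1, 10, -1); (0, -5, 3)
w1 = Bv₀ = (0·3 + (-4)·(-2) + (-5)·4; (-1)·3 + 10·(-2) + (-1)·4; 0·3 + (-5)·(-2) + 3·4) = (-12, -27, 22)
w2 = Bw1 = (0·(-12) + (-4)·(-27) + (-5)·22; (-1)·(-12) + 10·(-27) + (-1)·22; 0·(-12) + (-5)·(-27) + 3·22) = (-2, -280, 201)
Requested component of w2: -280

-280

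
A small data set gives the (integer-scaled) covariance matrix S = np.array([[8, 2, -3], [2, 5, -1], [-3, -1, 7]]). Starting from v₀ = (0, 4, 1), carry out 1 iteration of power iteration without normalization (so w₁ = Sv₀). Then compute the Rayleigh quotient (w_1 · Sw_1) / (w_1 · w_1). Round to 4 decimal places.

w1 = Sv₀ = (5, 19, 3)
Sw1 = (69, 102, -13)
w1·Sw1 = 5·69 + 19·102 + 3·(-13) = 2244; w1·w1 = 5·5 + 19·19 + 3·3 = 395
λ ≈ 2244/395 = 5.6810

5.6810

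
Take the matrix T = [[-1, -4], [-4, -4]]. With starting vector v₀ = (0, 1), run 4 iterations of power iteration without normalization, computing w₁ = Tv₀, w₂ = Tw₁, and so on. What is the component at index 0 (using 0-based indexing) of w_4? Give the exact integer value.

w1 = Tv₀ = (-4, -4)
w2 = Tw1 = (20, 32)
w3 = Tw2 = (-148, -208)
w4 = Tw3 = (980, 1424)
The requested component of w4 is 980.

980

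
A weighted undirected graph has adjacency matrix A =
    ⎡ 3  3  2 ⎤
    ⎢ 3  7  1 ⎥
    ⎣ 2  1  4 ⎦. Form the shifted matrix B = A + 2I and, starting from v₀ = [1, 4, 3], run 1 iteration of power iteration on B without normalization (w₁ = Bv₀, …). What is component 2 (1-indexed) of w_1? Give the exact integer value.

42

B = A + 2I has rows (5, 3, 2); (3, 9, 1); (2, 1, 6)
w1 = Bv₀ = (5·1 + 3·4 + 2·3; 3·1 + 9·4 + 1·3; 2·1 + 1·4 + 6·3) = (23, 42, 24)
Requested component of w1: 42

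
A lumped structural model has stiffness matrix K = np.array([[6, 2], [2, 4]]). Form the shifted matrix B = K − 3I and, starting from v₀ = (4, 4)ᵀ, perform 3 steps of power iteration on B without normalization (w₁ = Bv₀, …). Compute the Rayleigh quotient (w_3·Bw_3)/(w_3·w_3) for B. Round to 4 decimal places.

B = K − 3I has rows (3, 2); (2, 1)
w1 = Bv₀ = (20, 12)
w2 = Bw1 = (84, 52)
w3 = Bw2 = (356, 220)
Bw3 = (1508, 932)
w3·Bw3 = 741888; w3·w3 = 175136; μ ≈ 741888/175136 = 4.2361

μ ≈ 4.2361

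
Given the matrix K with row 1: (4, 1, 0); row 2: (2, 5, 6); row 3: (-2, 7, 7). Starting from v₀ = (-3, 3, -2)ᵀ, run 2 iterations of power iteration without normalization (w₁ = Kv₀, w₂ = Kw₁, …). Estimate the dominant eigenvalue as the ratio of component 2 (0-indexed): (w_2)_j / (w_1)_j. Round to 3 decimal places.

6.769

w1 = Kv₀ = (-9, -3, 13)
w2 = Kw1 = (-39, 45, 88)
Ratio at component: 88 / 13 = 6.769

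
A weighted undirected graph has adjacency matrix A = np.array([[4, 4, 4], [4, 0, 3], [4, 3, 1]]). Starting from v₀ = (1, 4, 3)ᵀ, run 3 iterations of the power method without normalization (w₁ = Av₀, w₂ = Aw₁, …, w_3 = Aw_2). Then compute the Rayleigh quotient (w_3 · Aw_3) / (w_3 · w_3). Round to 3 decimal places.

9.421

w1 = Av₀ = (4·1 + 4·4 + 4·3; 4·1 + 0·4 + 3·3; 4·1 + 3·4 + 1·3) = (32, 13, 19)
w2 = Aw1 = (4·32 + 4·13 + 4·19; 4·32 + 0·13 + 3·19; 4·32 + 3·13 + 1·19) = (256, 185, 186)
w3 = Aw2 = (2508, 1582, 1765)
Aw3 = (23420, 15327, 16543)
w3·Aw3 = 2508·23420 + 1582·15327 + 1765·16543 = 112183069; w3·w3 = 2508·2508 + 1582·1582 + 1765·1765 = 11908013
λ ≈ 112183069/11908013 = 9.421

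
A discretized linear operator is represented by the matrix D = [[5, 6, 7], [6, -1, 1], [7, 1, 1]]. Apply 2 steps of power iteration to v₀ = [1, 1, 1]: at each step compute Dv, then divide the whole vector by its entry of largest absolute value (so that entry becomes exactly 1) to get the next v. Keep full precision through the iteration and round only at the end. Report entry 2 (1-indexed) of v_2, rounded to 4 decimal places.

0.5873

Dv0 = (18.00000, 6.00000, 9.00000); divide by 18.00000 → v1 = (1.00000, 0.33333, 0.50000)
Dv1 = (10.50000, 6.16667, 7.83333); divide by 10.50000 → v2 = (1.00000, 0.58730, 0.74603)
Requested entry of v2: 111/189 = 0.5873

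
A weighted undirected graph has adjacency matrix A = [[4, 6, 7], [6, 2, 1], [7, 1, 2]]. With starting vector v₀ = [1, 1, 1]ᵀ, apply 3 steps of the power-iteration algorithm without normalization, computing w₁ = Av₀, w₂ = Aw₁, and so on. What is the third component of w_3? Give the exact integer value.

1770

w1 = Av₀ = (17, 9, 10)
w2 = Aw1 = (192, 130, 148)
w3 = Aw2 = (2584, 1560, 1770)
The requested component of w3 is 1770.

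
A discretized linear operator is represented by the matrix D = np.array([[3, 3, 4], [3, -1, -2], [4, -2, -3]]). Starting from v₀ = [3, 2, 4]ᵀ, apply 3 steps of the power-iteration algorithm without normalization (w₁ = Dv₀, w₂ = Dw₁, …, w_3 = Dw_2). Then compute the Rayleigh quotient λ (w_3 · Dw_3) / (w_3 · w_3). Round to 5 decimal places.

w1 = Dv₀ = (3·3 + 3·2 + 4·4; 3·3 + (-1)·2 + (-2)·4; 4·3 + (-2)·2 + (-3)·4) = (31, -1, -4)
w2 = Dw1 = (3·31 + 3·(-1) + 4·(-4); 3·31 + (-1)·(-1) + (-2)·(-4); 4·31 + (-2)·(-1) + (-3)·(-4)) = (74, 102, 138)
w3 = Dw2 = (1080, -156, -322)
Dw3 = (1484, 4040, 5598)
w3·Dw3 = 1080·1484 + (-156)·4040 + (-322)·5598 = -830076; w3·w3 = 1080·1080 + (-156)·(-156) + (-322)·(-322) = 1294420
λ ≈ -830076/1294420 = -0.64127

-0.64127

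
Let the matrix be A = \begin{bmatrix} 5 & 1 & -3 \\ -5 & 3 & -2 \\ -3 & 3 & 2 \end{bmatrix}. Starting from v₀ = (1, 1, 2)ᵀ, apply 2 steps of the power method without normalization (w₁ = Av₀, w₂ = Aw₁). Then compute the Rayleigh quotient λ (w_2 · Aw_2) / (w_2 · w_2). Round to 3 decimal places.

λ ≈ 1.051

w1 = Av₀ = (0, -6, 4)
w2 = Aw1 = (-18, -26, -10)
Aw2 = (-86, 32, -44)
w2·Aw2 = (-18)·(-86) + (-26)·32 + (-10)·(-44) = 1156; w2·w2 = (-18)·(-18) + (-26)·(-26) + (-10)·(-10) = 1100
λ ≈ 1156/1100 = 1.051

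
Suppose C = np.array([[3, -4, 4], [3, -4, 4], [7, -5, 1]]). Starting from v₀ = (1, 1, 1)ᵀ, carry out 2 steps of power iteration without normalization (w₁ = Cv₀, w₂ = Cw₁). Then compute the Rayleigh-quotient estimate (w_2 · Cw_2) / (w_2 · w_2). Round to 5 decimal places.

w1 = Cv₀ = (3, 3, 3)
w2 = Cw1 = (9, 9, 9)
Cw2 = (27, 27, 27)
w2·Cw2 = 9·27 + 9·27 + 9·27 = 729; w2·w2 = 9·9 + 9·9 + 9·9 = 243
λ ≈ 729/243 = 3.00000

λ ≈ 3.00000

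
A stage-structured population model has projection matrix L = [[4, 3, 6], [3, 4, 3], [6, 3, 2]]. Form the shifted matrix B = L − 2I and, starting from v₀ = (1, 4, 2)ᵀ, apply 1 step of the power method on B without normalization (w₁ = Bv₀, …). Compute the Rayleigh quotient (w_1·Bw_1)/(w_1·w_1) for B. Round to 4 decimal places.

9.3359

B = L − 2I has rows (2, 3, 6); (3, 2, 3); (6, 3, 0)
w1 = Bv₀ = (2·1 + 3·4 + 6·2; 3·1 + 2·4 + 3·2; 6·1 + 3·4 + 0·2) = (26, 17, 18)
Bw1 = (211, 166, 207)
w1·Bw1 = 12034; w1·w1 = 1289; μ ≈ 12034/1289 = 9.3359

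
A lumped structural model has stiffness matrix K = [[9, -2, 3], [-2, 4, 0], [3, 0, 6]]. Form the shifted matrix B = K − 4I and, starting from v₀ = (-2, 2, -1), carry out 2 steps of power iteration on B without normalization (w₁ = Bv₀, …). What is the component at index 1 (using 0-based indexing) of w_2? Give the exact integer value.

34

B = K − 4I has rows (5, -2, 3); (-2, 0, 0); (3, 0, 2)
w1 = Bv₀ = (-17, 4, -8)
w2 = Bw1 = (-117, 34, -67)
Requested component of w2: 34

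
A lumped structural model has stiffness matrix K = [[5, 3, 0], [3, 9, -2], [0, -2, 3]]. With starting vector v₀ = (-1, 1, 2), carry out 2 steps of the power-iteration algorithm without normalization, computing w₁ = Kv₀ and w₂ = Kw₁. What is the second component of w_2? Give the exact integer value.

w1 = Kv₀ = (5·(-1) + 3·1 + 0·2; 3·(-1) + 9·1 + (-2)·2; 0·(-1) + (-2)·1 + 3·2) = (-2, 2, 4)
w2 = Kw1 = (5·(-2) + 3·2 + 0·4; 3·(-2) + 9·2 + (-2)·4; 0·(-2) + (-2)·2 + 3·4) = (-4, 4, 8)
The requested component of w2 is 4.

4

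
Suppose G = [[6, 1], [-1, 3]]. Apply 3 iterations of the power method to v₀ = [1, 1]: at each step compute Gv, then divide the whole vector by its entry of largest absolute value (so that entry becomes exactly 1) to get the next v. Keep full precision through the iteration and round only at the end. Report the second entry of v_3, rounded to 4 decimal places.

-0.1787

Gv0 = (7.00000, 2.00000); divide by 7.00000 → v1 = (1.00000, 0.28571)
Gv1 = (6.28571, -0.14286); divide by 6.28571 → v2 = (1.00000, -0.02273)
Gv2 = (5.97727, -1.06818); divide by 5.97727 → v3 = (1.00000, -0.17871)
Requested entry of v3: -47/263 = -0.1787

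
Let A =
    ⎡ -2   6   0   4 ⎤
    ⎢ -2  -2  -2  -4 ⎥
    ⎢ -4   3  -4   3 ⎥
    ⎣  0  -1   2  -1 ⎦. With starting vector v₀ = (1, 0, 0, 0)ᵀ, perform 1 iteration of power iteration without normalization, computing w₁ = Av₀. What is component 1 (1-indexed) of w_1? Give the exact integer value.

-2

w1 = Av₀ = (-2, -2, -4, 0)
The requested component of w1 is -2.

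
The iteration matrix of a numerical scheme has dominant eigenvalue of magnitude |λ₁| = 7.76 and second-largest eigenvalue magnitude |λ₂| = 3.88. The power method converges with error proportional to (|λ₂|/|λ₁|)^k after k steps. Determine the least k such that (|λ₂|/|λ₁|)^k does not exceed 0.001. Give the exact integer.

10

|λ₂/λ₁| = 3.88/7.76 = 0.50000
Need k ≥ ln(0.001) / ln(0.50000) = -6.9078 / -0.6931 ≈ 9.966
Smallest integer k satisfying the bound: 10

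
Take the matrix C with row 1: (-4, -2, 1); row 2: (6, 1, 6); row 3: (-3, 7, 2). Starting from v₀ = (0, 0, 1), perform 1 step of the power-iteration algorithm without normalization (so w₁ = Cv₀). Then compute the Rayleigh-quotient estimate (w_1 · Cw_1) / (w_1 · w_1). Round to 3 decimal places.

w1 = Cv₀ = ((-4)·0 + (-2)·0 + 1·1; 6·0 + 1·0 + 6·1; (-3)·0 + 7·0 + 2·1) = (1, 6, 2)
Cw1 = (-14, 24, 43)
w1·Cw1 = 1·(-14) + 6·24 + 2·43 = 216; w1·w1 = 1·1 + 6·6 + 2·2 = 41
λ ≈ 216/41 = 5.268

5.268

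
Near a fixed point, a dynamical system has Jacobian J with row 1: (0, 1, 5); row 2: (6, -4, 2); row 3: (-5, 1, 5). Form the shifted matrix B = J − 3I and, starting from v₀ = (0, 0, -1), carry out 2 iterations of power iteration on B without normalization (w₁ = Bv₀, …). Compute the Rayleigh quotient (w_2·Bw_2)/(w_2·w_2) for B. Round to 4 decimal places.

B = J − 3I has rows (-3, 1, 5); (6, -7, 2); (-5, 1, 2)
w1 = Bv₀ = ((-3)·0 + 1·0 + 5·(-1); 6·0 + (-7)·0 + 2·(-1); (-5)·0 + 1·0 + 2·(-1)) = (-5, -2, -2)
w2 = Bw1 = ((-3)·(-5) + 1·(-2) + 5·(-2); 6·(-5) + (-7)·(-2) + 2·(-2); (-5)·(-5) + 1·(-2) + 2·(-2)) = (3, -20, 19)
Bw2 = (66, 196, 3)
w2·Bw2 = -3665; w2·w2 = 770; μ ≈ -3665/770 = -4.7597

-4.7597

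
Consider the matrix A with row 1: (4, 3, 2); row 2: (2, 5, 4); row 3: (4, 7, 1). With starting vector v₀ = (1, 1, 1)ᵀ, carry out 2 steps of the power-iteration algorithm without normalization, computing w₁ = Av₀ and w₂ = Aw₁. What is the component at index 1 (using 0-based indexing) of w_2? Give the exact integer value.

w1 = Av₀ = (4·1 + 3·1 + 2·1; 2·1 + 5·1 + 4·1; 4·1 + 7·1 + 1·1) = (9, 11, 12)
w2 = Aw1 = (4·9 + 3·11 + 2·12; 2·9 + 5·11 + 4·12; 4·9 + 7·11 + 1·12) = (93, 121, 125)
The requested component of w2 is 121.

121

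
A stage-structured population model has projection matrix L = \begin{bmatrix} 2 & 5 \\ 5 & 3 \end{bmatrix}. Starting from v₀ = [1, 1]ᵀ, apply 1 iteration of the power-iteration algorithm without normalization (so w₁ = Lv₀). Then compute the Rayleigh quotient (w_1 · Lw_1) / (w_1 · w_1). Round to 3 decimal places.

λ ≈ 7.522

w1 = Lv₀ = (2·1 + 5·1; 5·1 + 3·1) = (7, 8)
Lw1 = (54, 59)
w1·Lw1 = 7·54 + 8·59 = 850; w1·w1 = 7·7 + 8·8 = 113
λ ≈ 850/113 = 7.522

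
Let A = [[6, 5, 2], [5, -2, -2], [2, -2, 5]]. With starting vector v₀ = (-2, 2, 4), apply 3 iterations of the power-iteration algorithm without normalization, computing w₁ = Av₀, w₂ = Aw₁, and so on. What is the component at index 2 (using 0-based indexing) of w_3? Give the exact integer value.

w1 = Av₀ = (6, -22, 12)
w2 = Aw1 = (-50, 50, 116)
w3 = Aw2 = (182, -582, 380)
The requested component of w3 is 380.

380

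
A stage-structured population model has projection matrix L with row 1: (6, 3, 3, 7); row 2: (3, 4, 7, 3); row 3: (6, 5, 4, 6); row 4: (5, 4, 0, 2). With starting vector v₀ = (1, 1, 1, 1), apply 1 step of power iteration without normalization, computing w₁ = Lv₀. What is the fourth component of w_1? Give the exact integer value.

11

w1 = Lv₀ = (6·1 + 3·1 + 3·1 + 7·1; 3·1 + 4·1 + 7·1 + 3·1; 6·1 + 5·1 + 4·1 + 6·1; 5·1 + 4·1 + 0·1 + 2·1) = (19, 17, 21, 11)
The requested component of w1 is 11.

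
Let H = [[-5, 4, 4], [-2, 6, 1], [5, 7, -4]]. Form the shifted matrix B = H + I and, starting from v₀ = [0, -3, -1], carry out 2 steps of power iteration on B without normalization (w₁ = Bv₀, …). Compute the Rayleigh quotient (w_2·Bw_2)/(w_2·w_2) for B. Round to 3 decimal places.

μ ≈ 6.324

B = H + I has rows (-4, 4, 4); (-2, 7, 1); (5, 7, -3)
w1 = Bv₀ = (-16, -22, -18)
w2 = Bw1 = (-96, -140, -180)
Bw2 = (-896, -968, -920)
w2·Bw2 = 387136; w2·w2 = 61216; μ ≈ 387136/61216 = 6.324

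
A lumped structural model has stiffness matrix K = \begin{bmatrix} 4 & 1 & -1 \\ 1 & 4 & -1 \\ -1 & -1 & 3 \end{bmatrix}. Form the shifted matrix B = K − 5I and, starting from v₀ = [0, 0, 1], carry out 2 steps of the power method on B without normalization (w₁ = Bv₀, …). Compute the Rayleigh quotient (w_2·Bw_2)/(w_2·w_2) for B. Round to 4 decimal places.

B = K − 5I has rows (-1, 1, -1); (1, -1, -1); (-1, -1, -2)
w1 = Bv₀ = (-1, -1, -2)
w2 = Bw1 = (2, 2, 6)
Bw2 = (-6, -6, -16)
w2·Bw2 = -120; w2·w2 = 44; μ ≈ -120/44 = -2.7273

μ ≈ -2.7273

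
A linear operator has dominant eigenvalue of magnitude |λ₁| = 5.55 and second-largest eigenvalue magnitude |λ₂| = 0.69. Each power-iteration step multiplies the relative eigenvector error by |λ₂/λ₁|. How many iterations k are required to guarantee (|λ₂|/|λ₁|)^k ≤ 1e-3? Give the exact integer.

4

|λ₂/λ₁| = 0.69/5.55 = 0.12432
Need k ≥ ln(1e-3) / ln(0.12432) = -6.9078 / -2.0849 ≈ 3.313
Smallest integer k satisfying the bound: 4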